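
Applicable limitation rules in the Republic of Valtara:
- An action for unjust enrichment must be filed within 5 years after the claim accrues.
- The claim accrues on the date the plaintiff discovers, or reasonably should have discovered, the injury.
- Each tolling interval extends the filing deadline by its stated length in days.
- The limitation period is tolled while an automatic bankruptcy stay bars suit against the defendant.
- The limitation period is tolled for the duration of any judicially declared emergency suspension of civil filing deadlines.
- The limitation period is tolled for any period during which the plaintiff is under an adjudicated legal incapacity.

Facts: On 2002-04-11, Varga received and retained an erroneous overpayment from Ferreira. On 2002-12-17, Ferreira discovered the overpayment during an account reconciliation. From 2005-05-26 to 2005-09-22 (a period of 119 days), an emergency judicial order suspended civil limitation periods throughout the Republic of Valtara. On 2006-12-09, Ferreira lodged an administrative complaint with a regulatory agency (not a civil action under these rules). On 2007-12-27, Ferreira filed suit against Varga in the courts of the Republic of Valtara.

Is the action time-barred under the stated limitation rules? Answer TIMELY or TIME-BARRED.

TIMELY

Under the discovery rule, the claim accrued on 2002-12-17, when Ferreira discovered the injury — not on the 2002-04-11 date of the underlying act.
The untolled deadline — 5 years after 2002-12-17 — is 2007-12-17.
The emergency suspension of filing deadlines from 2005-05-26 to 2005-09-22 tolled the period for 119 days, extending the deadline to 2008-04-14.
None of the other events listed affects the running of the period under the stated rules.
The 2007-12-27 filing precedes the 2008-04-14 deadline; the claim is timely.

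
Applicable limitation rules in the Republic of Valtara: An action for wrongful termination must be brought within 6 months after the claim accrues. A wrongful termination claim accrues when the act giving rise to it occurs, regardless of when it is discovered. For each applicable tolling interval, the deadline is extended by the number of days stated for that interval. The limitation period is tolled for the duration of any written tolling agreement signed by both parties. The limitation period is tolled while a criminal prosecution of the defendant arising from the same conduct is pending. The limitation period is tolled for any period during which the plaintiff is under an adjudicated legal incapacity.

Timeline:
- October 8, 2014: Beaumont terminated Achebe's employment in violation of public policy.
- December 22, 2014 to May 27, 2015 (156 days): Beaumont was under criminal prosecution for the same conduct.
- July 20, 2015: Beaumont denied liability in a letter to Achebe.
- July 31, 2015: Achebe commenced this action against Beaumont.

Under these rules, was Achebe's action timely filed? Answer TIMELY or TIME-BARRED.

The claim accrued on October 8, 2014, the date of the act.
The untolled deadline — 6 months after October 8, 2014 — is April 8, 2015.
Because the pending criminal prosecution ran from December 22, 2014 to May 27, 2015, the deadline is extended by 156 days to September 11, 2015.
None of the other events listed affects the running of the period under the stated rules.
Filing on July 31, 2015 beat the September 11, 2015 deadline — the action is timely.

TIMELY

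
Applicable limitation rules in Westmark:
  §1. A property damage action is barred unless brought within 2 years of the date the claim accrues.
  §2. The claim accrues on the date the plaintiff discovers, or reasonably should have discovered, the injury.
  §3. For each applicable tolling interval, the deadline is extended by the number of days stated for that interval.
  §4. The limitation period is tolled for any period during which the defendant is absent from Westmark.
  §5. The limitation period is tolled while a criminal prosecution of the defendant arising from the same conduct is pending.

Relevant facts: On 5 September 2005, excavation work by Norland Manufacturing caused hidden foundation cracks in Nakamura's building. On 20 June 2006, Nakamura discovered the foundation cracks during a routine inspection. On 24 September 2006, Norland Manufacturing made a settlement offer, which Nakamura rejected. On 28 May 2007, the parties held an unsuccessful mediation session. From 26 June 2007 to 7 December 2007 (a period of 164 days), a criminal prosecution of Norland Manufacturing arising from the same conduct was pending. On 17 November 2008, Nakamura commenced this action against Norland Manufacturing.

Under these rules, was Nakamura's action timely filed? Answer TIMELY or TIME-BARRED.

TIMELY

Accrual is tied to discovery, so the period began on 20 June 2006 rather than on 5 September 2005 when the act occurred.
2 years from 20 June 2006 is 20 June 2008.
Because the pending criminal prosecution ran from 26 June 2007 to 7 December 2007, the deadline is extended by 164 days to 1 December 2008.
The other events in the timeline have no effect on the limitation period under the stated rules.
Nakamura filed on 17 November 2008, before the 1 December 2008 deadline, so the action is timely.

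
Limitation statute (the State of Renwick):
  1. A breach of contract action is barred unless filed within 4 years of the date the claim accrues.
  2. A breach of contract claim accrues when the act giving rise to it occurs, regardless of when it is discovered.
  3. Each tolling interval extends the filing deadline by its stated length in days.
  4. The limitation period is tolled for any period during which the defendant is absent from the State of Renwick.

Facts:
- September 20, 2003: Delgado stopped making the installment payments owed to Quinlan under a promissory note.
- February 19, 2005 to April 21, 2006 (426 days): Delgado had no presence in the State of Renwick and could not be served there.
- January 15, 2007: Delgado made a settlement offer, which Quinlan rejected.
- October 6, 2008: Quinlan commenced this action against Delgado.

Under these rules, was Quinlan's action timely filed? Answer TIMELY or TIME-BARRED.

The limitation period began to run on September 20, 2003.
Adding the 4 years base period to September 20, 2003 gives a deadline of September 20, 2007, before any tolling.
The period was tolled for 426 days by the defendant's absence from the jurisdiction (February 19, 2005 to April 21, 2006), pushing the deadline to November 19, 2008.
Nothing else in the chronology tolls or restarts the period.
Quinlan filed on October 6, 2008, before the November 19, 2008 deadline, so the action is timely.

TIMELY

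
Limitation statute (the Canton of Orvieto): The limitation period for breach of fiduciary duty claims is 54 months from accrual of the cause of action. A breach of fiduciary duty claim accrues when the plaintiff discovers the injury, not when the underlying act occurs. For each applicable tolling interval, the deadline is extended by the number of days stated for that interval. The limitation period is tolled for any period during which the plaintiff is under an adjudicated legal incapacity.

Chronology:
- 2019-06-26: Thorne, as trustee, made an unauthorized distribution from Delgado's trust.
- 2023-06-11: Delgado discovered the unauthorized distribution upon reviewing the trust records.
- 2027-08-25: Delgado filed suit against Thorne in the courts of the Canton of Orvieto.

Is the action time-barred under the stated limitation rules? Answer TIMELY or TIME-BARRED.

TIMELY

Under the discovery rule, the claim accrued on 2023-06-11, when Delgado discovered the injury — not on the 2019-06-26 date of the underlying act.
Adding the 54 months base period to 2023-06-11 gives a deadline of 2027-12-11, before any tolling.
Delgado filed on 2027-08-25, before the 2027-12-11 deadline, so the action is timely.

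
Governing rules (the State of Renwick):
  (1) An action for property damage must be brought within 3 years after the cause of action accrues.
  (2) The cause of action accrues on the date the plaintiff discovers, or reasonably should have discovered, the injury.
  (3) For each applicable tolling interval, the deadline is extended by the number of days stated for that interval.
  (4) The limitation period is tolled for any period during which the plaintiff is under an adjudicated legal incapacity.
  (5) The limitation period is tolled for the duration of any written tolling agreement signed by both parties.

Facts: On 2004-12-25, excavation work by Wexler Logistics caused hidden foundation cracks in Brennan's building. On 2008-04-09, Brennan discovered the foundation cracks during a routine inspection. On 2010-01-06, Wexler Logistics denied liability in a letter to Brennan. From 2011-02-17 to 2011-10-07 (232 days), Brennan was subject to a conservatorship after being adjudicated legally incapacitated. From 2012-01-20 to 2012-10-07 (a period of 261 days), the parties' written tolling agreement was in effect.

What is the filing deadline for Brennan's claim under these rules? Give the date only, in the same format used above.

2011-11-27

Under the discovery rule, the claim accrued on 2008-04-09, when Brennan discovered the injury — not on the 2004-12-25 date of the underlying act.
Adding the 3 years base period to 2008-04-09 gives a deadline of 2011-04-09, before any tolling.
Because the plaintiff's legal incapacity ran from 2011-02-17 to 2011-10-07, the deadline is extended by 232 days to 2011-11-27.
By the time the written tolling agreement began on 2012-01-20, the limitation period had already expired on 2011-11-27; that interval cannot revive it.
Nothing else in the chronology tolls or restarts the period.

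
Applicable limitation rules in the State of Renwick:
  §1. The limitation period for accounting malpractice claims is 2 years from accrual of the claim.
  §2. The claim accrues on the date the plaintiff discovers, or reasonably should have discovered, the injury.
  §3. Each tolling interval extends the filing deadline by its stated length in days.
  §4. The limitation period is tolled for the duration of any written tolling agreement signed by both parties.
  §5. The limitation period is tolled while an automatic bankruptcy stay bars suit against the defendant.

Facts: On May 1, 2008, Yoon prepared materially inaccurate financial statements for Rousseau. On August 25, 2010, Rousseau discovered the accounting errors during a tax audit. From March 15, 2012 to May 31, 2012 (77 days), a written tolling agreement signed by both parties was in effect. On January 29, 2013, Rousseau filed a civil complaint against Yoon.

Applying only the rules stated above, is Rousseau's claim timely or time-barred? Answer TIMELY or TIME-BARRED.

The claim did not accrue until Rousseau discovered the injury on August 25, 2010; the May 1, 2008 act date does not start the clock under the stated rule.
Adding the 2 years base period to August 25, 2010 gives a deadline of August 25, 2012, before any tolling.
The period was tolled for 77 days by the written tolling agreement (March 15, 2012 to May 31, 2012), pushing the deadline to November 10, 2012.
Filing on January 29, 2013 missed the November 10, 2012 deadline — the action is time-barred.

TIME-BARRED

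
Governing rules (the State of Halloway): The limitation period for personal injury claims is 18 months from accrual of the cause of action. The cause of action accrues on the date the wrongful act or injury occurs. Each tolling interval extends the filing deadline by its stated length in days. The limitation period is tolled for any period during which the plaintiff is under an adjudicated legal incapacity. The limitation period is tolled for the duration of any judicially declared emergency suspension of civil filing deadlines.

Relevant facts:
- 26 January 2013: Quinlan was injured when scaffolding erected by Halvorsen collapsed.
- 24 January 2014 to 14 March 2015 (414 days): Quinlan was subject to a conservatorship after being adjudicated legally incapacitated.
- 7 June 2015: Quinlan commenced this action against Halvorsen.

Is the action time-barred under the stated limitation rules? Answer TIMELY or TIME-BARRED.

TIMELY

The claim accrued on 26 January 2013, when the wrongful act occurred.
Adding the 18 months base period to 26 January 2013 gives a deadline of 26 July 2014, before any tolling.
The plaintiff's legal incapacity from 24 January 2014 to 14 March 2015 tolled the period for 414 days, extending the deadline to 13 September 2015.
The 7 June 2015 filing precedes the 13 September 2015 deadline; the claim is timely.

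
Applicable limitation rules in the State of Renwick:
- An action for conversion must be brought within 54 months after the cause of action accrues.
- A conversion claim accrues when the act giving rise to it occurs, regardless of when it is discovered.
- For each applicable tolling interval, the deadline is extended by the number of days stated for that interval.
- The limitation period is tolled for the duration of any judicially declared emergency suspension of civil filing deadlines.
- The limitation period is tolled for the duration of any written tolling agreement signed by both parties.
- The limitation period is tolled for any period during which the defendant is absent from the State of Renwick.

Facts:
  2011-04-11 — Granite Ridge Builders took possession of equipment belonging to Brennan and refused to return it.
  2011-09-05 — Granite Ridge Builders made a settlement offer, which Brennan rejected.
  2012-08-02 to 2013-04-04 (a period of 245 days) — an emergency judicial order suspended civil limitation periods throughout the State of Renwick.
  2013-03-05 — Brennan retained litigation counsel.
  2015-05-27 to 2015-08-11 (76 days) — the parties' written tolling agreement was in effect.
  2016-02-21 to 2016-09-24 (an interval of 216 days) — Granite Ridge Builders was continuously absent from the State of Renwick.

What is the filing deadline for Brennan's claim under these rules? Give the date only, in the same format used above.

2017-03-31

The limitation period began to run on 2011-04-11.
54 months from 2011-04-11 is 2015-10-11.
The emergency suspension of filing deadlines from 2012-08-02 to 2013-04-04 tolled the period for 245 days, extending the deadline to 2016-06-12.
Because the written tolling agreement ran from 2015-05-27 to 2015-08-11, the deadline is extended by 76 days to 2016-08-27.
Because the defendant's absence from the jurisdiction ran from 2016-02-21 to 2016-09-24, the deadline is extended by 216 days to 2017-03-31.
Nothing else in the chronology tolls or restarts the period.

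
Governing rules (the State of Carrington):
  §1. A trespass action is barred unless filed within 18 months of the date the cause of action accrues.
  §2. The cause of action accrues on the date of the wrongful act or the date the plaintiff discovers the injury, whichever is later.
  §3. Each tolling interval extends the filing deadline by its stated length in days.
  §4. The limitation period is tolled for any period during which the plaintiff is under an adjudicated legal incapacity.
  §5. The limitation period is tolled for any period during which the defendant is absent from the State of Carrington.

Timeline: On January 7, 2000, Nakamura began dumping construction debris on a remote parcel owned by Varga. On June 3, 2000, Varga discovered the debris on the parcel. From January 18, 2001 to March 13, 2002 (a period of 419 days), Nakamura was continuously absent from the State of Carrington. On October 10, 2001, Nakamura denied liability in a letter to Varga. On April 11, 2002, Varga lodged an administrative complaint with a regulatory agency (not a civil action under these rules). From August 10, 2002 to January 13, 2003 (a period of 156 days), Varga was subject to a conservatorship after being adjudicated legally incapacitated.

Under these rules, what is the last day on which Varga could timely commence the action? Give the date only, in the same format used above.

July 1, 2003

The claim accrued on June 3, 2000 — the later of the January 7, 2000 act and the June 3, 2000 discovery.
18 months from June 3, 2000 is December 3, 2001.
The period was tolled for 419 days by the defendant's absence from the jurisdiction (January 18, 2001 to March 13, 2002), pushing the deadline to January 26, 2003.
The period was tolled for 156 days by the plaintiff's legal incapacity (August 10, 2002 to January 13, 2003), pushing the deadline to July 1, 2003.
None of the other events listed affects the running of the period under the stated rules.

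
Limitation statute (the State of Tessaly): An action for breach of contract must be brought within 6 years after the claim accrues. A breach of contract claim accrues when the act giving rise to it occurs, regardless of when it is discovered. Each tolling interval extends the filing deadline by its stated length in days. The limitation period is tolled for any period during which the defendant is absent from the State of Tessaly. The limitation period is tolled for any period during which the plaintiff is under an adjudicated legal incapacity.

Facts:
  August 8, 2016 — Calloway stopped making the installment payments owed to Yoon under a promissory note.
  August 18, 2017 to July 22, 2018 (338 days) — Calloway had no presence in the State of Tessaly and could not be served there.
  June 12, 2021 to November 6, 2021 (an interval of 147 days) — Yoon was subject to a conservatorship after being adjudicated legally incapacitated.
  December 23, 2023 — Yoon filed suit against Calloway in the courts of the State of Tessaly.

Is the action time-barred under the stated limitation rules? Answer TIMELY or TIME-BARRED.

The claim accrued on August 8, 2016, when the wrongful act occurred.
6 years from August 8, 2016 is August 8, 2022.
Because the defendant's absence from the jurisdiction ran from August 18, 2017 to July 22, 2018, the deadline is extended by 338 days to July 12, 2023.
The period was tolled for 147 days by the plaintiff's legal incapacity (June 12, 2021 to November 6, 2021), pushing the deadline to December 6, 2023.
Yoon filed on December 23, 2023, after the December 6, 2023 deadline, so the action is time-barred.

TIME-BARRED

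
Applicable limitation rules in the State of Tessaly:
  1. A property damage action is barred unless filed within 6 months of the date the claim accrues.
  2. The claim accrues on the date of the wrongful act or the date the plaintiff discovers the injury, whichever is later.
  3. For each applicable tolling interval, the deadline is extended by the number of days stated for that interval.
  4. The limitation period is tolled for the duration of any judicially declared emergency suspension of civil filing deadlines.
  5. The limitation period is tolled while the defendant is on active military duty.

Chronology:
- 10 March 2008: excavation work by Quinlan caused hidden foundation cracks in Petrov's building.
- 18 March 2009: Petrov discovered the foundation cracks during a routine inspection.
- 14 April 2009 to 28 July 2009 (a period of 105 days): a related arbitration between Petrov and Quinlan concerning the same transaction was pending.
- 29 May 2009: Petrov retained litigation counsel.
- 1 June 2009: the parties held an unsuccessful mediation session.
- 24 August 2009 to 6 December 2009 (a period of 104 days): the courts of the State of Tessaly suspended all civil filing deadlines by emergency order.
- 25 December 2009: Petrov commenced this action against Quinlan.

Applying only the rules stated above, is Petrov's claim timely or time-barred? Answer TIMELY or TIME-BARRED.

Because discovery on 18 March 2009 post-dates the 10 March 2008 act, accrual under the later-of rule falls on 18 March 2009.
The untolled deadline — 6 months after 18 March 2009 — is 18 September 2009.
The emergency suspension of filing deadlines from 24 August 2009 to 6 December 2009 tolled the period for 104 days, extending the deadline to 31 December 2009.
The pending related arbitration from 14 April 2009 to 28 July 2009 does not toll the period, because no stated rule makes a pending arbitration a tolling event.
The other events in the timeline have no effect on the limitation period under the stated rules.
Filing on 25 December 2009 beat the 31 December 2009 deadline — the action is timely.

TIMELY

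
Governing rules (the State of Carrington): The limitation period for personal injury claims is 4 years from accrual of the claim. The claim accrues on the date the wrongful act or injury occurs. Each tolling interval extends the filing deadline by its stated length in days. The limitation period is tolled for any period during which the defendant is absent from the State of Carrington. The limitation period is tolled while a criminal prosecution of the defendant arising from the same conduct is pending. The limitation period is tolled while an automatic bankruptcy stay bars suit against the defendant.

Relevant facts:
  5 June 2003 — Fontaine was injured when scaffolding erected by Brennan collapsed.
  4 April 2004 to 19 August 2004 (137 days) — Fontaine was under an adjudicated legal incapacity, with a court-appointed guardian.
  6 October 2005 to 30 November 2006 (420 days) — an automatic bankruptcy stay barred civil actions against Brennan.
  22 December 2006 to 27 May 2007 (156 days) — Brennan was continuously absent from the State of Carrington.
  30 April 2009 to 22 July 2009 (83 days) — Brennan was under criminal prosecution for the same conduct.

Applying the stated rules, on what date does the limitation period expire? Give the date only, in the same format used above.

1 January 2009

The claim accrued on 5 June 2003, when the wrongful act occurred.
The untolled deadline — 4 years after 5 June 2003 — is 5 June 2007.
Because the automatic bankruptcy stay ran from 6 October 2005 to 30 November 2006, the deadline is extended by 420 days to 29 July 2008.
The defendant's absence from the jurisdiction from 22 December 2006 to 27 May 2007 tolled the period for 156 days, extending the deadline to 1 January 2009.
By the time the pending criminal prosecution began on 30 April 2009, the limitation period had already expired on 1 January 2009; that interval cannot revive it.
No stated provision tolls the period for the plaintiff's incapacity, so the interval from 4 April 2004 to 19 August 2004 has no effect on the deadline.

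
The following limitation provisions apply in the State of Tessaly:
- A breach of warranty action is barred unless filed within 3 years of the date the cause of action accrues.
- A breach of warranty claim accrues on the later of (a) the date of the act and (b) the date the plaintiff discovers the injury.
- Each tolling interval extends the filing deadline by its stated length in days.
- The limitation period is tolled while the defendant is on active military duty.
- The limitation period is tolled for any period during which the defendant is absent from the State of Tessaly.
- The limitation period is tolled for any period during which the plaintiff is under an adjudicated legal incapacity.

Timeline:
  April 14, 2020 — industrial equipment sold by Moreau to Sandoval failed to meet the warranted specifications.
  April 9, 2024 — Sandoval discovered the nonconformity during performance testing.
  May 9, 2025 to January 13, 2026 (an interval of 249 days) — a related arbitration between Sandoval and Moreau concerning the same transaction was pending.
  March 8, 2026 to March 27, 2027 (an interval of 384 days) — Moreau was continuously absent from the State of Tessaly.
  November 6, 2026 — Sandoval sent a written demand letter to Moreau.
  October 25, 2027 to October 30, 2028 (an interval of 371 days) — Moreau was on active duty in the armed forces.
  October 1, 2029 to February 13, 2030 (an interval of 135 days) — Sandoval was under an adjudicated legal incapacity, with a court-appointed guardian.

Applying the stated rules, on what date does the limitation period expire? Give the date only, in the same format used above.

Because discovery on April 9, 2024 post-dates the April 14, 2020 act, accrual under the later-of rule falls on April 9, 2024.
3 years from April 9, 2024 is April 9, 2027.
The defendant's absence from the jurisdiction from March 8, 2026 to March 27, 2027 tolled the period for 384 days, extending the deadline to April 27, 2028.
Because the defendant's active military service ran from October 25, 2027 to October 30, 2028, the deadline is extended by 371 days to May 3, 2029.
The plaintiff's legal incapacity starting October 1, 2029 came too late — the period had run on May 3, 2029 — and so does not extend the deadline.
Although a pending arbitration ran from May 9, 2025 to January 13, 2026, the stated rules do not make that a tolling event, so it is disregarded.
Nothing else in the chronology tolls or restarts the period.

May 3, 2029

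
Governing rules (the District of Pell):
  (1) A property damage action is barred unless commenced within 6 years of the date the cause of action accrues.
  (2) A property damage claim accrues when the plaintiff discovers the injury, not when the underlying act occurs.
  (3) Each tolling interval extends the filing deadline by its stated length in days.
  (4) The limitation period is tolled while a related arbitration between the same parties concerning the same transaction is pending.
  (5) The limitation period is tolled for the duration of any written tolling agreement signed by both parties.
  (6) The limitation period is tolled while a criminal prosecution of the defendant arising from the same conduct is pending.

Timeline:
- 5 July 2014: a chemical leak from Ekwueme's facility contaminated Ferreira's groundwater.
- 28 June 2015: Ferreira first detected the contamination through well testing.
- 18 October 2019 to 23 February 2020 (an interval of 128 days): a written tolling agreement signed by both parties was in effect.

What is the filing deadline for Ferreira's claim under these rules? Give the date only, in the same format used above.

3 November 2021

The claim did not accrue until Ferreira discovered the injury on 28 June 2015; the 5 July 2014 act date does not start the clock under the stated rule.
The untolled deadline — 6 years after 28 June 2015 — is 28 June 2021.
The period was tolled for 128 days by the written tolling agreement (18 October 2019 to 23 February 2020), pushing the deadline to 3 November 2021.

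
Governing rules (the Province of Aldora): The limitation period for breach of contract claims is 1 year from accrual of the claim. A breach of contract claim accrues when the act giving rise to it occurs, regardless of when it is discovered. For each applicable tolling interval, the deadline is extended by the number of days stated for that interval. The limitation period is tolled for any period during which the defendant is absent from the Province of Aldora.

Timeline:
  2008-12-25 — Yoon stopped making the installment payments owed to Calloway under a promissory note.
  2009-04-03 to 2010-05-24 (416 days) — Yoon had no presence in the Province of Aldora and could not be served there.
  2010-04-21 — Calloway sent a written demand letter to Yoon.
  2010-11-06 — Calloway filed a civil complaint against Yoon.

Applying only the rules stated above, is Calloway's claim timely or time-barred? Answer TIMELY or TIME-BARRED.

The limitation period began to run on 2008-12-25.
Adding the 1 year base period to 2008-12-25 gives a deadline of 2009-12-25, before any tolling.
Because the defendant's absence from the jurisdiction ran from 2009-04-03 to 2010-05-24, the deadline is extended by 416 days to 2011-02-14.
Nothing else in the chronology tolls or restarts the period.
Filing on 2010-11-06 beat the 2011-02-14 deadline — the action is timely.

TIMELY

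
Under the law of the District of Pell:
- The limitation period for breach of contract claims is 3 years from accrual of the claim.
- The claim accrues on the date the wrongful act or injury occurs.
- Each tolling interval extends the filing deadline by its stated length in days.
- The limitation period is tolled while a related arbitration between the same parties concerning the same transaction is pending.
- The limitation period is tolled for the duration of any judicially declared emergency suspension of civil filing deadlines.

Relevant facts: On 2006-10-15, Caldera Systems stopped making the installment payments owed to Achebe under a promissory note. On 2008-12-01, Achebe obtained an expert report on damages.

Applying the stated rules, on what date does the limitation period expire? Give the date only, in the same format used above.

The claim accrued on 2006-10-15, when the wrongful act occurred.
The untolled deadline — 3 years after 2006-10-15 — is 2009-10-15.
The other events in the timeline have no effect on the limitation period under the stated rules.

2009-10-15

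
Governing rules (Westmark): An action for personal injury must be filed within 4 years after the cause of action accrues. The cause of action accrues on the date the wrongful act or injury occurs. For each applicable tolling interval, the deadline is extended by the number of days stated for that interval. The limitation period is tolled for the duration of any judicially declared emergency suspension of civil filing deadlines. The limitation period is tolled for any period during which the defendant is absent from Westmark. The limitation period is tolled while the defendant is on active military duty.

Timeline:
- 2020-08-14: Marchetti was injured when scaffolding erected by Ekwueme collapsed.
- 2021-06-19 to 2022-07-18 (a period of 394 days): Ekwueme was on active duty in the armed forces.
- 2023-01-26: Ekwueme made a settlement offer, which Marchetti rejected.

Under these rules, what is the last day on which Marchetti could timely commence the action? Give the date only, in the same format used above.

2025-09-12

The claim accrued on 2020-08-14, when the wrongful act occurred.
Adding the 4 years base period to 2020-08-14 gives a deadline of 2024-08-14, before any tolling.
The defendant's active military service from 2021-06-19 to 2022-07-18 tolled the period for 394 days, extending the deadline to 2025-09-12.
Nothing else in the chronology tolls or restarts the period.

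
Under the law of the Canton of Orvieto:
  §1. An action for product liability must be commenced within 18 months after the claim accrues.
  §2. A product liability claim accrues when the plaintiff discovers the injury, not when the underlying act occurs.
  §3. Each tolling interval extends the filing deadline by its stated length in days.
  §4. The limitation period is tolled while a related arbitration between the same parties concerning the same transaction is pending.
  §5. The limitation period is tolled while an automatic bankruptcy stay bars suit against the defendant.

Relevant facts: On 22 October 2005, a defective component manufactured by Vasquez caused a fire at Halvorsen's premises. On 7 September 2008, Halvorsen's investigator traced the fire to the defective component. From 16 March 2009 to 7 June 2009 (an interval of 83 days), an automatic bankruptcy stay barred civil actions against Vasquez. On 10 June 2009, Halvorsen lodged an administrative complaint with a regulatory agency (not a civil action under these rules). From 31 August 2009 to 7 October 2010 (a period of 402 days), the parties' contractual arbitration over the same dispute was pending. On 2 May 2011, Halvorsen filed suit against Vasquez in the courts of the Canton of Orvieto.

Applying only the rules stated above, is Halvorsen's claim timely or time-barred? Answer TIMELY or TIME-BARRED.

Accrual is tied to discovery, so the period began on 7 September 2008 rather than on 22 October 2005 when the act occurred.
The untolled deadline — 18 months after 7 September 2008 — is 7 March 2010.
Because the automatic bankruptcy stay ran from 16 March 2009 to 7 June 2009, the deadline is extended by 83 days to 29 May 2010.
The pending related arbitration from 31 August 2009 to 7 October 2010 tolled the period for 402 days, extending the deadline to 5 July 2011.
The other events in the timeline have no effect on the limitation period under the stated rules.
Filing on 2 May 2011 beat the 5 July 2011 deadline — the action is timely.

TIMELY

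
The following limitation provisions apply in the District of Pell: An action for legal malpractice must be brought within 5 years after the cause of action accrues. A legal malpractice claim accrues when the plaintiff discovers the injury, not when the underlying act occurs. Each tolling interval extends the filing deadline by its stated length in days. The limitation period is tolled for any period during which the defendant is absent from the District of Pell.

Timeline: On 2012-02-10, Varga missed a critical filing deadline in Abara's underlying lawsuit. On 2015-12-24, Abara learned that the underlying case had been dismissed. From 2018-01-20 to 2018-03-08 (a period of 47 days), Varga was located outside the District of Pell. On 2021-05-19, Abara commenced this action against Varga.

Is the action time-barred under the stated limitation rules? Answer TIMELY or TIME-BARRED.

TIME-BARRED

Accrual is tied to discovery, so the period began on 2015-12-24 rather than on 2012-02-10 when the act occurred.
5 years from 2015-12-24 is 2020-12-24.
Because the defendant's absence from the jurisdiction ran from 2018-01-20 to 2018-03-08, the deadline is extended by 47 days to 2021-02-09.
The 2021-05-19 filing falls after the 2021-02-09 deadline; the claim is time-barred.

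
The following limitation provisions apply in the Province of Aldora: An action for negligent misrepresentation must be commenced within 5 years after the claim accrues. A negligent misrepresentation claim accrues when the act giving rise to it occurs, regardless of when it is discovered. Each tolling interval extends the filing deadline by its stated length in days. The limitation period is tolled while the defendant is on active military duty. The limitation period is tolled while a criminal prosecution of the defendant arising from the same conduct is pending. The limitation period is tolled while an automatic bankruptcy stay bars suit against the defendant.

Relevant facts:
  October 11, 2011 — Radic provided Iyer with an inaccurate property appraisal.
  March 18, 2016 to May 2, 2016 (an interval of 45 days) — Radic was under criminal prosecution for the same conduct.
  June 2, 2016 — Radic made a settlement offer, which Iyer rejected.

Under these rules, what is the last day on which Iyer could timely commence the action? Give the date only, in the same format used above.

The limitation period began to run on October 11, 2011.
Adding the 5 years base period to October 11, 2011 gives a deadline of October 11, 2016, before any tolling.
The period was tolled for 45 days by the pending criminal prosecution (March 18, 2016 to May 2, 2016), pushing the deadline to November 25, 2016.
Nothing else in the chronology tolls or restarts the period.

November 25, 2016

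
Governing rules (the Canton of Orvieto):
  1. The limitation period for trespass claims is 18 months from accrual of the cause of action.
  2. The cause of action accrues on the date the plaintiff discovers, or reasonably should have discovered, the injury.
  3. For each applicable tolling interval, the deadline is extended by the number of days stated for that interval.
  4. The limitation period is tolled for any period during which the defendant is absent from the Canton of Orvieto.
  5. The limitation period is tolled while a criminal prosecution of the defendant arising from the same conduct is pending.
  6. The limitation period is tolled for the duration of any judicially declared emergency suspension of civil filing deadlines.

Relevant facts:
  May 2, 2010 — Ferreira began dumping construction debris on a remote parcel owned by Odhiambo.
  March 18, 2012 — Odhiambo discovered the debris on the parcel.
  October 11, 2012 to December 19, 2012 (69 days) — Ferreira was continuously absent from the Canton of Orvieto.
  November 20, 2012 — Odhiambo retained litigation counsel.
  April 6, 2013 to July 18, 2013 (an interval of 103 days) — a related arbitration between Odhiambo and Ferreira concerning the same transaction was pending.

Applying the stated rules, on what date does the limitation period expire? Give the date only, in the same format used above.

The claim did not accrue until Odhiambo discovered the injury on March 18, 2012; the May 2, 2010 act date does not start the clock under the stated rule.
18 months from March 18, 2012 is September 18, 2013.
The defendant's absence from the jurisdiction from October 11, 2012 to December 19, 2012 tolled the period for 69 days, extending the deadline to November 26, 2013.
The pending related arbitration from April 6, 2013 to July 18, 2013 does not toll the period, because no stated rule makes a pending arbitration a tolling event.
The other events in the timeline have no effect on the limitation period under the stated rules.

November 26, 2013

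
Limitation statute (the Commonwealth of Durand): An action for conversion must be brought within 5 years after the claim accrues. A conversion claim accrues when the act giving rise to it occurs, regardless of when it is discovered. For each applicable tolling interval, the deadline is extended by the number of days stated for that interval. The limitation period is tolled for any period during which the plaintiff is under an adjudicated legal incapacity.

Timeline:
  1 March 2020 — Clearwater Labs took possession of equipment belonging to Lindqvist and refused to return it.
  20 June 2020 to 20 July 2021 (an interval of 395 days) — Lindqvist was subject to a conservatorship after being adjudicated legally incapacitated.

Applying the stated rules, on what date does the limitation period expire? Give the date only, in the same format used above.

The limitation period began to run on 1 March 2020.
5 years from 1 March 2020 is 1 March 2025.
Because the plaintiff's legal incapacity ran from 20 June 2020 to 20 July 2021, the deadline is extended by 395 days to 31 March 2026.

31 March 2026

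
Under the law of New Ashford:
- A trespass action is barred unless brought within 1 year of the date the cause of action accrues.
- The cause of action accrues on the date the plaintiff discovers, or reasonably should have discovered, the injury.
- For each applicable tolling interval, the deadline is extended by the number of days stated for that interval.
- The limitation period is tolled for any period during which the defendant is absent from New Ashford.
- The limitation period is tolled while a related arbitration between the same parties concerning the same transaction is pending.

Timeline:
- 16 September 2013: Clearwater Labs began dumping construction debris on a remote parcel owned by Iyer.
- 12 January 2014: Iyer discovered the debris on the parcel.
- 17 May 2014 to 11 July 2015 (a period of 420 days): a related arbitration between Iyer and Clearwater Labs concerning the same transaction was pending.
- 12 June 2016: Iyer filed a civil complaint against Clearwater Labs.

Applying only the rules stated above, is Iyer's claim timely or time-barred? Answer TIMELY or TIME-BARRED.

Under the discovery rule, the claim accrued on 12 January 2014, when Iyer discovered the injury — not on the 16 September 2013 date of the underlying act.
The untolled deadline — 1 year after 12 January 2014 — is 12 January 2015.
The period was tolled for 420 days by the pending related arbitration (17 May 2014 to 11 July 2015), pushing the deadline to 7 March 2016.
Iyer filed on 12 June 2016, after the 7 March 2016 deadline, so the action is time-barred.

TIME-BARRED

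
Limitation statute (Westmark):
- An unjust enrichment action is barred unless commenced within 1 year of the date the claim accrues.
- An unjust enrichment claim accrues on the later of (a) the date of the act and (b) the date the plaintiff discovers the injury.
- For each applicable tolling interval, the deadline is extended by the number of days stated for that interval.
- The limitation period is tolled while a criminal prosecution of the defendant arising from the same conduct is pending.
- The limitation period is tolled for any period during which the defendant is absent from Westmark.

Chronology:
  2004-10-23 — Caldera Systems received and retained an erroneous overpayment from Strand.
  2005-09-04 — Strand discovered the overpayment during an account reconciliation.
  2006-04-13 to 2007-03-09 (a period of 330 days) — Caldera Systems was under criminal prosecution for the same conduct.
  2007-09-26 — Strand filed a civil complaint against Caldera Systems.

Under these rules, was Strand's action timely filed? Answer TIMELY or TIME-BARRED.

TIME-BARRED

The claim accrued on 2005-09-04 — the later of the 2004-10-23 act and the 2005-09-04 discovery.
The untolled deadline — 1 year after 2005-09-04 — is 2006-09-04.
Because the pending criminal prosecution ran from 2006-04-13 to 2007-03-09, the deadline is extended by 330 days to 2007-07-31.
Strand filed on 2007-09-26, after the 2007-07-31 deadline, so the action is time-barred.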